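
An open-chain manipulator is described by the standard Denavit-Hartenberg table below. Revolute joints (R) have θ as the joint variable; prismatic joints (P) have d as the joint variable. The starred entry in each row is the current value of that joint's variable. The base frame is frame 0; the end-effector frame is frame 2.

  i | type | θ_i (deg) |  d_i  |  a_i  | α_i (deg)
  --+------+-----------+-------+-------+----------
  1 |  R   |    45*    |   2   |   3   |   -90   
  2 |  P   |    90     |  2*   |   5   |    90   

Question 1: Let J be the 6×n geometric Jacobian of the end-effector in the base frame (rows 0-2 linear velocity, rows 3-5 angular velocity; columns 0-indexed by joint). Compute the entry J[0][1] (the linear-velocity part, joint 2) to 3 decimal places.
-0.707

prismatic axis z_1 = (-0.7071,0.7071,0.0000)
J_v[:, 1] = z_1; J_ω[:, 1] = (0,0,0)
entry J[0][1] = -0.7071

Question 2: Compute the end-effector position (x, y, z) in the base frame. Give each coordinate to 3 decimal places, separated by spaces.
after link 1: o_1 = (2.1213, 2.1213, 2.0000)
after link 2: o_2 = (0.7071, 3.5355, -3.0000)

0.707 3.536 -3.000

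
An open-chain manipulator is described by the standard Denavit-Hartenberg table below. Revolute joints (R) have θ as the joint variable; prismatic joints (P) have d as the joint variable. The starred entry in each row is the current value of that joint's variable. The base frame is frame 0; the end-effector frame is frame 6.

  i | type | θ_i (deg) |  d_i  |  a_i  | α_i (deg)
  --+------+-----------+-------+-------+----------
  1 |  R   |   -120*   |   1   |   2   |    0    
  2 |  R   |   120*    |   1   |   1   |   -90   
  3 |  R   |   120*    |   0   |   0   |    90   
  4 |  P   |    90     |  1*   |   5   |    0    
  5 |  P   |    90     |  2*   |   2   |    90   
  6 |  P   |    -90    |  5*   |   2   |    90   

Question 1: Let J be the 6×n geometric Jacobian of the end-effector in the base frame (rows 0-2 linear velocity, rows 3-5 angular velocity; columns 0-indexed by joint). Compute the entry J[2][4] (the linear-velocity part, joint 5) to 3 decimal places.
prismatic axis z_4 = (0.8660,0.0000,-0.5000)
J_v[:, 4] = z_4; J_ω[:, 4] = (0,0,0)
entry J[2][4] = -0.5000

-0.500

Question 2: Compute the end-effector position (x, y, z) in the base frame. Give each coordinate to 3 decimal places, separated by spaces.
1.866 8.268 3.232

after link 1: o_1 = (-1.0000, -1.7321, 1.0000)
after link 2: o_2 = (0.0000, -1.7321, 2.0000)
after link 3: o_3 = (0.0000, -1.7321, 2.0000)
after link 4: o_4 = (0.8660, 3.2679, 1.5000)
after link 5: o_5 = (3.5981, 3.2679, 2.2321)
after link 6: o_6 = (1.8660, 8.2679, 3.2321)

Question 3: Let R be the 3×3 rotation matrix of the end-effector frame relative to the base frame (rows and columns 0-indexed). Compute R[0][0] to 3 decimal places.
End-effector x-axis (col 0 of R) = (-0.8660,-0.0000,0.5000)
R[0][0] = -0.8660

-0.866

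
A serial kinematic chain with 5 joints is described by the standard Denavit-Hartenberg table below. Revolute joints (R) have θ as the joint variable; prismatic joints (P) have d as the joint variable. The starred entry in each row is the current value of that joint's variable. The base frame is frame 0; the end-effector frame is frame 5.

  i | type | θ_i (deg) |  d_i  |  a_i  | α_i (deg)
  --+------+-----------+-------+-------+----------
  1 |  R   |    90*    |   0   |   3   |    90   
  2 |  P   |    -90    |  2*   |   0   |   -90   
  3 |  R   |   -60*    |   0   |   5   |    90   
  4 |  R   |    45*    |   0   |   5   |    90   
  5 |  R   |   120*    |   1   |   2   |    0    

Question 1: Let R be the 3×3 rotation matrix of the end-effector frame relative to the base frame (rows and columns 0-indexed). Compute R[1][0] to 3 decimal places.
-0.354

End-effector x-axis (col 0 of R) = (0.1268,-0.3536,0.9268)
R[1][0] = -0.3536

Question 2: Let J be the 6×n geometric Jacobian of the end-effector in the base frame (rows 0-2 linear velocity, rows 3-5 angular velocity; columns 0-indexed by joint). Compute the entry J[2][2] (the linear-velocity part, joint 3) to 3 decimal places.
-8.258

axis z_2 = (0.0000,1.0000,0.0000); lever o_n−o_2 = (8.2580,2.1213,-2.7678)
cross product → J_v[:, 2] = (-2.7678,0.0000,-8.2580)
J_ω[:, 2] = z_2
entry J[2][2] = -8.2580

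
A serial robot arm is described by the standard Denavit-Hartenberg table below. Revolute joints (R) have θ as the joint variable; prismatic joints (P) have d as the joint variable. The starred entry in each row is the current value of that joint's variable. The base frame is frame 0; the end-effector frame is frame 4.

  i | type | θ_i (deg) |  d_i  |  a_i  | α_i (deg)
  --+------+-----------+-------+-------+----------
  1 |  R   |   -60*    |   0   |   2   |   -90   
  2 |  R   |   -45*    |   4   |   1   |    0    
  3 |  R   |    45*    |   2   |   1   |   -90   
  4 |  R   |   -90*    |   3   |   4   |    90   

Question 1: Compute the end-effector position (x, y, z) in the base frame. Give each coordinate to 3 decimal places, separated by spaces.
10.514 1.790 -2.293

after link 1: o_1 = (1.0000, -1.7321, 0.0000)
after link 2: o_2 = (4.8177, -0.3444, 0.7071)
after link 3: o_3 = (7.0497, -0.2104, 0.7071)
after link 4: o_4 = (10.5138, 1.7896, -2.2929)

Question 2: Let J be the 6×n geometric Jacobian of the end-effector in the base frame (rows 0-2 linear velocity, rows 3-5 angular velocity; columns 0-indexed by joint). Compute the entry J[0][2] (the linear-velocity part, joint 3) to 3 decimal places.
-1.500

axis z_2 = (0.8660,0.5000,0.0000); lever o_n−o_2 = (5.6962,2.1340,-3.0000)
cross product → J_v[:, 2] = (-1.5000,2.5981,-1.0000)
J_ω[:, 2] = z_2
entry J[0][2] = -1.5000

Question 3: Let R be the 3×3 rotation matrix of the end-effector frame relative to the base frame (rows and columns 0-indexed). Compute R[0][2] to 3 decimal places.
End-effector z-axis (col 2 of R) = (-0.5000,0.8660,-0.0000)
R[0][2] = -0.5000

-0.500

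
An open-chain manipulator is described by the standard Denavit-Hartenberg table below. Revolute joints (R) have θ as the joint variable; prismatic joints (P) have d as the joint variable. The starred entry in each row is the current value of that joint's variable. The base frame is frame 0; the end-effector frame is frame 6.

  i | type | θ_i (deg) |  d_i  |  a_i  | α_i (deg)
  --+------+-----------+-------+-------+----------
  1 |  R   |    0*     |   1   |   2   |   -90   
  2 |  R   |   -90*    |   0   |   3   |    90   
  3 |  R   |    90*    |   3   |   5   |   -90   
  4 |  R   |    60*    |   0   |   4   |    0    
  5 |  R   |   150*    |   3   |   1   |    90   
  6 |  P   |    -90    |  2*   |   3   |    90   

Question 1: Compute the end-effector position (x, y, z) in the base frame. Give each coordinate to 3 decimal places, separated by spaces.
3.696 5.134 4.000

after link 1: o_1 = (2.0000, 0.0000, 1.0000)
after link 2: o_2 = (2.0000, -0.0000, 4.0000)
after link 3: o_3 = (-1.0000, 5.0000, 4.0000)
after link 4: o_4 = (2.4641, 7.0000, 4.0000)
after link 5: o_5 = (1.9641, 6.1340, 1.0000)
after link 6: o_6 = (3.6962, 5.1340, 4.0000)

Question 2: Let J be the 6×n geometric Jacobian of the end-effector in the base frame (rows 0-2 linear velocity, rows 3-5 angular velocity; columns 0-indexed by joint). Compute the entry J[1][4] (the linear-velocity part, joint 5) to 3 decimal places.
axis z_4 = (-0.0000,0.0000,-1.0000); lever o_n−o_4 = (1.2321,-1.8660,-0.0000)
cross product → J_v[:, 4] = (-1.8660,-1.2321,0.0000)
J_ω[:, 4] = z_4
entry J[1][4] = -1.2321

-1.232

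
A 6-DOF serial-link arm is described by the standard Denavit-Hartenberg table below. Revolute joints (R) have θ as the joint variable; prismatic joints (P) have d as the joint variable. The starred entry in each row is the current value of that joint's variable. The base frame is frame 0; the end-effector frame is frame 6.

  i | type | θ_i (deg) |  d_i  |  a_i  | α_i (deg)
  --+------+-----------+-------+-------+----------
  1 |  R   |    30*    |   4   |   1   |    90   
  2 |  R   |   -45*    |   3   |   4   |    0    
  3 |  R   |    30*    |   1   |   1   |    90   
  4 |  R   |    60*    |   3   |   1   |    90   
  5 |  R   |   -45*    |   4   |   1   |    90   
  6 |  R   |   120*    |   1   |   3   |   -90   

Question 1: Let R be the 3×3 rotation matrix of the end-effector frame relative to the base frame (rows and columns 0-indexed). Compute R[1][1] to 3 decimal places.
-0.451

End-effector y-axis (col 1 of R) = (0.4434,-0.4511,-0.7745)
R[1][1] = -0.4511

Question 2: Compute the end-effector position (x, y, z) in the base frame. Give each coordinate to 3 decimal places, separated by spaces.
after link 1: o_1 = (0.8660, 0.5000, 4.0000)
after link 2: o_2 = (4.8155, -0.6839, 1.1716)
after link 3: o_3 = (6.1520, -1.0669, 0.9128)
after link 4: o_4 = (6.3309, -1.9637, -2.1144)
after link 5: o_5 = (8.9891, 1.1733, -2.4195)
after link 6: o_6 = (8.6376, 4.2382, -3.1146)

8.638 4.238 -3.115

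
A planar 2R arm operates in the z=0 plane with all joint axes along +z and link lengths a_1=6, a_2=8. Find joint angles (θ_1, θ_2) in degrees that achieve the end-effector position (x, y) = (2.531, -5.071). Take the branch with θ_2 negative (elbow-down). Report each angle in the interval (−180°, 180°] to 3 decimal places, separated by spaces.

23.050 -134.997

cos θ_2 = (32.1210−6²−8²)/(2·6·8) = -0.7071; θ_2 = -134.9973° (elbow-down)
β = atan2(-5.0710,2.5310) = -63.4756°; ψ = atan2(-5.6571,0.3434) = -86.5261°
θ_1 = β − ψ = 23.0505°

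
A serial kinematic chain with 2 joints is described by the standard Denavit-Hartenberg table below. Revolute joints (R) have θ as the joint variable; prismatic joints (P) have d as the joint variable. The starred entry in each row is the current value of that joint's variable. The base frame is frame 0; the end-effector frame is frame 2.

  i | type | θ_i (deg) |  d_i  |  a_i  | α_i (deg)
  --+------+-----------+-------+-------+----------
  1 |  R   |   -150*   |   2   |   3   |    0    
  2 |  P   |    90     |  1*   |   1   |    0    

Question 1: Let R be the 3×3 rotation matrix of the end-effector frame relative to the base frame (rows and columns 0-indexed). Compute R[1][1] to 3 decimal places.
0.500

End-effector y-axis (col 1 of R) = (0.8660,0.5000,0.0000)
R[1][1] = 0.5000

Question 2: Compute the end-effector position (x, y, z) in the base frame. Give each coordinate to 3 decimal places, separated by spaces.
-2.098 -2.366 3.000

after link 1: o_1 = (-2.5981, -1.5000, 2.0000)
after link 2: o_2 = (-2.0981, -2.3660, 3.0000)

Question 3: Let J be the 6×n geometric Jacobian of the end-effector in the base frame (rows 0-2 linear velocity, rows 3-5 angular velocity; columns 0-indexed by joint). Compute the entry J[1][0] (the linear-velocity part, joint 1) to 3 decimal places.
axis z_0 = ẑ; lever o_n−o_0 = (-2.0981,-2.3660,3.0000)
cross product → J_v[:, 0] = (2.3660,-2.0981,0.0000)
J_ω[:, 0] = z_0
entry J[1][0] = -2.0981

-2.098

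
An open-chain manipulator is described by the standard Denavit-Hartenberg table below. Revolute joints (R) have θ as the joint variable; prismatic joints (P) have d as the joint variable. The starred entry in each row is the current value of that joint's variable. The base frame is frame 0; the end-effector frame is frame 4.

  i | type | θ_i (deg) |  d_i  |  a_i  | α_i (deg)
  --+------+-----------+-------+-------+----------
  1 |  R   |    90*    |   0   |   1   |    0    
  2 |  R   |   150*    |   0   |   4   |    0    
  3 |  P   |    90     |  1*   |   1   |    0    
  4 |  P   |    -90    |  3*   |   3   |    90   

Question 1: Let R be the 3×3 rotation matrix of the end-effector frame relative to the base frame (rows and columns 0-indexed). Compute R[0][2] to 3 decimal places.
End-effector z-axis (col 2 of R) = (-0.8660,0.5000,0.0000)
R[0][2] = -0.8660

-0.866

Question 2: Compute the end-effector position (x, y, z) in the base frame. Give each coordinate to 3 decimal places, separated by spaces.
after link 1: o_1 = (0.0000, 1.0000, 0.0000)
after link 2: o_2 = (-2.0000, -2.4641, 0.0000)
after link 3: o_3 = (-1.1340, -2.9641, 1.0000)
after link 4: o_4 = (-2.6340, -5.5622, 4.0000)

-2.634 -5.562 4.000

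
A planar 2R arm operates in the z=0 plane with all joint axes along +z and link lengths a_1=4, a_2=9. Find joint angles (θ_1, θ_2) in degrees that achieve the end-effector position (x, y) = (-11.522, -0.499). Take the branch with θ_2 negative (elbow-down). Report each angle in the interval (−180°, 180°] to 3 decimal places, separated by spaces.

cos θ_2 = (133.0055−4²−9²)/(2·4·9) = 0.5001; θ_2 = -59.9950° (elbow-down)
β = atan2(-0.4990,-11.5220) = -177.5202°; ψ = atan2(-7.7938,8.5007) = -42.5161°
θ_1 = β − ψ = -135.0041°

-135.004 -59.995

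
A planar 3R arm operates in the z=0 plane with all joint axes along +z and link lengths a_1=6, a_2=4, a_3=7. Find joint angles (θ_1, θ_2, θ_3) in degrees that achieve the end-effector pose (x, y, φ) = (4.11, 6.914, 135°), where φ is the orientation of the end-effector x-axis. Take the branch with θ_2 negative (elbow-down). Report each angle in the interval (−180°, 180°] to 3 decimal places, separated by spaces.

wrist centre = target − a_3·(cos φ, sin φ) = (9.0597, 1.9643)
cos θ_2 = (85.9373−6²−4²)/(2·6·4) = 0.7070; θ_2 = -45.0064° (elbow-down)
β = atan2(1.9643,9.0597) = 12.2330°; ψ = atan2(-2.8287,8.8281) = -17.7667°
θ_1 = β − ψ = 29.9998°
θ_3 = φ − θ_1 − θ_2 = 150.0067° (wrapped to (-180°,180°])

30.000 -45.006 150.007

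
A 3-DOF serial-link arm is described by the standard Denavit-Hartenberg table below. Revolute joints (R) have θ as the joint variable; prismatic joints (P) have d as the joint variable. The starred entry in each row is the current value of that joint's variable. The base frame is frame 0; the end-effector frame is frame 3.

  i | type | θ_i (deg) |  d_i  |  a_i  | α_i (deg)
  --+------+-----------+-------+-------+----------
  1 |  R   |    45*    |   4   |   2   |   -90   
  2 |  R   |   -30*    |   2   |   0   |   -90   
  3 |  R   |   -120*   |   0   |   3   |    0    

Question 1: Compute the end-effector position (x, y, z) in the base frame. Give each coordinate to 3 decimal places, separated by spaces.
-2.756 3.747 3.250

after link 1: o_1 = (1.4142, 1.4142, 4.0000)
after link 2: o_2 = (0.0000, 2.8284, 4.0000)
after link 3: o_3 = (-2.7557, 3.7470, 3.2500)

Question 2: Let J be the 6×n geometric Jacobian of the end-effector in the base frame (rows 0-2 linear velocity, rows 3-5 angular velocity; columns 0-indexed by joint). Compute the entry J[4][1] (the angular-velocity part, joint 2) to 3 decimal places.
axis z_1 = (-0.7071,0.7071,0.0000); lever o_n−o_1 = (-4.1699,2.3328,-0.7500)
cross product → J_v[:, 1] = (-0.5303,-0.5303,1.2990)
J_ω[:, 1] = z_1
entry J[4][1] = 0.7071

0.707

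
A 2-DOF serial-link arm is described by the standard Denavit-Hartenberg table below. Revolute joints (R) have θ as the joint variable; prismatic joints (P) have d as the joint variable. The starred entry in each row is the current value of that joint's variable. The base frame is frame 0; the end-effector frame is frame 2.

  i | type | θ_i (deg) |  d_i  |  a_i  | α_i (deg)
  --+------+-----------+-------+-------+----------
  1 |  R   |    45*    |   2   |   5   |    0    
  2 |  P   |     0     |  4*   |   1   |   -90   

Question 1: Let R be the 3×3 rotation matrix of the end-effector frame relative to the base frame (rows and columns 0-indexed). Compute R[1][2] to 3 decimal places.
End-effector z-axis (col 2 of R) = (-0.7071,0.7071,0.0000)
R[1][2] = 0.7071

0.707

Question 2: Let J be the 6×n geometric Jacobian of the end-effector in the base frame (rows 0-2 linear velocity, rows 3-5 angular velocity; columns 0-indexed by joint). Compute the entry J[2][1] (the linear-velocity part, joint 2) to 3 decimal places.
prismatic axis z_1 = (0.0000,0.0000,1.0000)
J_v[:, 1] = z_1; J_ω[:, 1] = (0,0,0)
entry J[2][1] = 1.0000

1.000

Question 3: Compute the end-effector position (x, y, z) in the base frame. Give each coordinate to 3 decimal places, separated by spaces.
after link 1: o_1 = (3.5355, 3.5355, 2.0000)
after link 2: o_2 = (4.2426, 4.2426, 6.0000)

4.243 4.243 6.000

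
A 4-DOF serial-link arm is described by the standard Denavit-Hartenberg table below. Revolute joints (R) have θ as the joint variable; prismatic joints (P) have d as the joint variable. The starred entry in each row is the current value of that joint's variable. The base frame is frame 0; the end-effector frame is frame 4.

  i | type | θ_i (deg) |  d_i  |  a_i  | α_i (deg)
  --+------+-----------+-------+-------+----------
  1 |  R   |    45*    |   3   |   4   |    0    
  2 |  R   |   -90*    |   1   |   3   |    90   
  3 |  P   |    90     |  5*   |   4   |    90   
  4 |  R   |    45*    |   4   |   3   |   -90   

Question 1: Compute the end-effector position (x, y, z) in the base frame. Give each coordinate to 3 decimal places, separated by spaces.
after link 1: o_1 = (2.8284, 2.8284, 3.0000)
after link 2: o_2 = (4.9497, 0.7071, 4.0000)
after link 3: o_3 = (1.4142, -2.8284, 8.0000)
after link 4: o_4 = (2.7426, -7.1569, 10.1213)

2.743 -7.157 10.121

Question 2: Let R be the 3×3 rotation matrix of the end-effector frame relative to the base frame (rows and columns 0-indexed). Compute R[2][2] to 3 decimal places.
End-effector z-axis (col 2 of R) = (-0.5000,-0.5000,-0.7071)
R[2][2] = -0.7071

-0.707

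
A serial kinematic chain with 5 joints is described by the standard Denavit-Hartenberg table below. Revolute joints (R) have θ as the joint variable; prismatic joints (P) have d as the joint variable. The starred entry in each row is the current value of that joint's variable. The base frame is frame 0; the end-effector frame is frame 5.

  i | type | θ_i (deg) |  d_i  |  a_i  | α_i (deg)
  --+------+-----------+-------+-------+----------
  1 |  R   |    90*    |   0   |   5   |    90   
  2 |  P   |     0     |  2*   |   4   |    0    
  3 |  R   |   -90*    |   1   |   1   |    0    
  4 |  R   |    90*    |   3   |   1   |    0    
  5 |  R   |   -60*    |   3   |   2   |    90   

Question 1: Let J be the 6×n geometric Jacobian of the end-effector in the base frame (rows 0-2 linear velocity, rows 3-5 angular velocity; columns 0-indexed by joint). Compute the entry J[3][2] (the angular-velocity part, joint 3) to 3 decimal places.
1.000

axis z_2 = (1.0000,-0.0000,0.0000); lever o_n−o_2 = (7.0000,2.0000,-2.7321)
cross product → J_v[:, 2] = (0.0000,2.7321,2.0000)
J_ω[:, 2] = z_2
entry J[3][2] = 1.0000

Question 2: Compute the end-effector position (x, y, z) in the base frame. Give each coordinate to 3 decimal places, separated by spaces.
after link 1: o_1 = (0.0000, 5.0000, 0.0000)
after link 2: o_2 = (2.0000, 9.0000, 0.0000)
after link 3: o_3 = (3.0000, 9.0000, -1.0000)
after link 4: o_4 = (6.0000, 10.0000, -1.0000)
after link 5: o_5 = (9.0000, 11.0000, -2.7321)

9.000 11.000 -2.732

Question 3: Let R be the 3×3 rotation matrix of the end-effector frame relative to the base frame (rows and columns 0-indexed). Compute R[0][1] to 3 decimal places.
End-effector y-axis (col 1 of R) = (1.0000,-0.0000,0.0000)
R[0][1] = 1.0000

1.000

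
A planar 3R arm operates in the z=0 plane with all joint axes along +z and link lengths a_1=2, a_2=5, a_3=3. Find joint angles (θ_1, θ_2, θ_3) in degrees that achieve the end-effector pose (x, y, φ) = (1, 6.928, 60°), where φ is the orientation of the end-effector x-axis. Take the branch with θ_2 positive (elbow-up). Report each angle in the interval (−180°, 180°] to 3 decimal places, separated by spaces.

-0.006 120.006 -60.000

wrist centre = target − a_3·(cos φ, sin φ) = (-0.5000, 4.3299)
cos θ_2 = (18.9982−2²−5²)/(2·2·5) = -0.5001; θ_2 = 120.0058° (elbow-up)
β = atan2(4.3299,-0.5000) = 96.5871°; ψ = atan2(4.3299,-0.5004) = 96.5929°
θ_1 = β − ψ = -0.0058°
θ_3 = φ − θ_1 − θ_2 = -60.0000° (wrapped to (-180°,180°])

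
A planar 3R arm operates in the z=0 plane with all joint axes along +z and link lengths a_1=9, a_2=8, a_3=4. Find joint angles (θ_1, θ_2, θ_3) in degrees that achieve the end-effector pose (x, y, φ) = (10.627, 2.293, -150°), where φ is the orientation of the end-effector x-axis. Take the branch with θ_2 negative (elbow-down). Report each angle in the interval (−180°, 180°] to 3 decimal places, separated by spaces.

wrist centre = target − a_3·(cos φ, sin φ) = (14.0911, 4.2930)
cos θ_2 = (216.9890−9²−8²)/(2·9·8) = 0.4999; θ_2 = -60.0051° (elbow-down)
β = atan2(4.2930,14.0911) = 16.9439°; ψ = atan2(-6.9286,12.9994) = -28.0572°
θ_1 = β − ψ = 45.0011°
θ_3 = φ − θ_1 − θ_2 = -134.9961° (wrapped to (-180°,180°])

45.001 -60.005 -134.996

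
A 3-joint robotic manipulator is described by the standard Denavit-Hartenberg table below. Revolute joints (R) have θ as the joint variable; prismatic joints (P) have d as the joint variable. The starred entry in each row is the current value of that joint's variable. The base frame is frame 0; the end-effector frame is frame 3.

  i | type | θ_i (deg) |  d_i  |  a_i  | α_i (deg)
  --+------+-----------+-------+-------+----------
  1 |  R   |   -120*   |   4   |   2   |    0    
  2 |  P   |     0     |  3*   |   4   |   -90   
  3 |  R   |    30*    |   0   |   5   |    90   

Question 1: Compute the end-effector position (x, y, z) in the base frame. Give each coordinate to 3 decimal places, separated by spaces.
-5.165 -8.946 4.500

after link 1: o_1 = (-1.0000, -1.7321, 4.0000)
after link 2: o_2 = (-3.0000, -5.1962, 7.0000)
after link 3: o_3 = (-5.1651, -8.9462, 4.5000)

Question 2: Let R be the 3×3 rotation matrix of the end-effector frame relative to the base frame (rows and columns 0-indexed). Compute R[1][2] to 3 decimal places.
-0.433

End-effector z-axis (col 2 of R) = (-0.2500,-0.4330,0.8660)
R[1][2] = -0.4330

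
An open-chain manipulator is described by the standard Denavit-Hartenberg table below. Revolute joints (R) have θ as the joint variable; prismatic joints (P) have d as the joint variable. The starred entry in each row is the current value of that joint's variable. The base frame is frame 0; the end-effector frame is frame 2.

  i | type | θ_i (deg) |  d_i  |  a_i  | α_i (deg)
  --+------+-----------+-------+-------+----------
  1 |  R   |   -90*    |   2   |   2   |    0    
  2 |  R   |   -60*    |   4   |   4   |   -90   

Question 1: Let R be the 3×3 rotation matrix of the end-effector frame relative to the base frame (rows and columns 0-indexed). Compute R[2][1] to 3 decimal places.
-1.000

End-effector y-axis (col 1 of R) = (0.0000,-0.0000,-1.0000)
R[2][1] = -1.0000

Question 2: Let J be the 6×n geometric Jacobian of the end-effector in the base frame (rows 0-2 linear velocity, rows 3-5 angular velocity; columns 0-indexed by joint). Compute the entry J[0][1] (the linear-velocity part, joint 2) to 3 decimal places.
2.000

axis z_1 = (0.0000,0.0000,1.0000); lever o_n−o_1 = (-3.4641,-2.0000,4.0000)
cross product → J_v[:, 1] = (2.0000,-3.4641,0.0000)
J_ω[:, 1] = z_1
entry J[0][1] = 2.0000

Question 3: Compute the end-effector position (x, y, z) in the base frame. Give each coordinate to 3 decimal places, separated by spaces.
after link 1: o_1 = (0.0000, -2.0000, 2.0000)
after link 2: o_2 = (-3.4641, -4.0000, 6.0000)

-3.464 -4.000 6.000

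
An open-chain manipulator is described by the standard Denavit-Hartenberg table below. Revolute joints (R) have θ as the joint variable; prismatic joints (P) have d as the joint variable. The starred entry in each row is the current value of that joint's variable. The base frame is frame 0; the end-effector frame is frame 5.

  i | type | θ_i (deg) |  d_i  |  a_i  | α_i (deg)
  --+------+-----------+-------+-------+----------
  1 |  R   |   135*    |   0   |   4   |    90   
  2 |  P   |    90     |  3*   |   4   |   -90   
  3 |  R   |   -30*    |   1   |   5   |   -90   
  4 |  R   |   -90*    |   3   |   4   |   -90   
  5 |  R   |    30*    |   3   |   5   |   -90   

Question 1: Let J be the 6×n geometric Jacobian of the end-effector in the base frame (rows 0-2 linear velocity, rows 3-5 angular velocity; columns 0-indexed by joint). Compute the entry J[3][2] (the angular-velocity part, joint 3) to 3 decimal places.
axis z_2 = (0.7071,-0.7071,0.0000); lever o_n−o_2 = (9.1196,-4.0752,7.1782)
cross product → J_v[:, 2] = (-5.0758,-5.0758,3.5670)
J_ω[:, 2] = z_2
entry J[3][2] = 0.7071

0.707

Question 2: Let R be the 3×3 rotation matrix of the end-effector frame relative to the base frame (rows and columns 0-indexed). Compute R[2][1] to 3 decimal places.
End-effector y-axis (col 1 of R) = (-0.3536,-0.3536,-0.8660)
R[2][1] = -0.8660

-0.866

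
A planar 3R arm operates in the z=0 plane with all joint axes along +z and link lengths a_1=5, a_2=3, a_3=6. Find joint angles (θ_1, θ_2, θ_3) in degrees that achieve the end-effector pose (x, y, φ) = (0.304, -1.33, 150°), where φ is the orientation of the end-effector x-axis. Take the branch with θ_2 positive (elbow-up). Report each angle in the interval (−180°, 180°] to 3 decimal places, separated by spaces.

-59.998 59.999 149.999

wrist centre = target − a_3·(cos φ, sin φ) = (5.5002, -4.3300)
cos θ_2 = (49.0006−5²−3²)/(2·5·3) = 0.5000; θ_2 = 59.9987° (elbow-up)
β = atan2(-4.3300,5.5002) = -38.2116°; ψ = atan2(2.5980,6.5001) = 21.7864°
θ_1 = β − ψ = -59.9980°
θ_3 = φ − θ_1 − θ_2 = 149.9993° (wrapped to (-180°,180°])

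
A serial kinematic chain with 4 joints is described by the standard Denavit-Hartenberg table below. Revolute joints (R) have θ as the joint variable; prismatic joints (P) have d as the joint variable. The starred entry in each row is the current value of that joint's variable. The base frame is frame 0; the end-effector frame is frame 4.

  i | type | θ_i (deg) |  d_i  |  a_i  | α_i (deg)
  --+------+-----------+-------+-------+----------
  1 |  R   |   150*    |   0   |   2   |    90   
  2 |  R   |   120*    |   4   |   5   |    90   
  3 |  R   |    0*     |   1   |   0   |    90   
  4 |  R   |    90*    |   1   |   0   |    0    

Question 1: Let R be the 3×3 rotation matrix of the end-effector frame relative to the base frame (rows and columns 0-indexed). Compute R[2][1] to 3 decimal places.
End-effector y-axis (col 1 of R) = (-0.4330,0.2500,-0.8660)
R[2][1] = -0.8660

-0.866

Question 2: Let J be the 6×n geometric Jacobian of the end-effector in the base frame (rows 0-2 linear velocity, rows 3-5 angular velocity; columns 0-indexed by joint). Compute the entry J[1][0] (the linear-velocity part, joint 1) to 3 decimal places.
axis z_0 = ẑ; lever o_n−o_0 = (1.1830,2.7811,4.8301)
cross product → J_v[:, 0] = (-2.7811,1.1830,0.0000)
J_ω[:, 0] = z_0
entry J[1][0] = 1.1830

1.183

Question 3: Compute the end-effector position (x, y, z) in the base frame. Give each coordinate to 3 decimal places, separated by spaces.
after link 1: o_1 = (-1.7321, 1.0000, 0.0000)
after link 2: o_2 = (2.4330, 3.2141, 4.3301)
after link 3: o_3 = (1.6830, 3.6471, 4.8301)
after link 4: o_4 = (1.1830, 2.7811, 4.8301)

1.183 2.781 4.830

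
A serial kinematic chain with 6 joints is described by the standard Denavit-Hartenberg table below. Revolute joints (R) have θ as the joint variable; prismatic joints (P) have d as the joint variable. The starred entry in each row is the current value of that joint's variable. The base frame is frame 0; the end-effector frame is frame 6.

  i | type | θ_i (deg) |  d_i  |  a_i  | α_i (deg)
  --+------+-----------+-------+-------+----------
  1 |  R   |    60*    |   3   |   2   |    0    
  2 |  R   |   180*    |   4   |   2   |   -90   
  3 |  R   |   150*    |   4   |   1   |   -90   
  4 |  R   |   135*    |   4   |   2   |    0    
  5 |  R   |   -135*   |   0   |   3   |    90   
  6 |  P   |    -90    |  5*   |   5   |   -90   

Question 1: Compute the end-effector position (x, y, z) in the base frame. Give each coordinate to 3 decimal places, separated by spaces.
7.439 -2.287 4.841

after link 1: o_1 = (1.0000, 1.7321, 3.0000)
after link 2: o_2 = (-0.0000, 0.0000, 7.0000)
after link 3: o_3 = (3.8971, -1.2500, 6.5000)
after link 4: o_4 = (3.0600, 0.1285, 10.6712)
after link 5: o_5 = (4.3590, 2.3785, 9.1712)
after link 6: o_6 = (7.4392, -2.2866, 4.8411)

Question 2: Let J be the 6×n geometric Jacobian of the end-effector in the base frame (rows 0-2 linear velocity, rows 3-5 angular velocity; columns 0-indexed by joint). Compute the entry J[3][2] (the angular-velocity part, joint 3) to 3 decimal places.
0.866

axis z_2 = (0.8660,-0.5000,0.0000); lever o_n−o_2 = (7.4392,-2.2866,-2.1589)
cross product → J_v[:, 2] = (1.0795,1.8697,1.7394)
J_ω[:, 2] = z_2
entry J[3][2] = 0.8660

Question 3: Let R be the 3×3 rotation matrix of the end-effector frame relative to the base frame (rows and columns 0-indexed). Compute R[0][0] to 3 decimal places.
End-effector x-axis (col 0 of R) = (-0.2500,-0.4330,-0.8660)
R[0][0] = -0.2500

-0.250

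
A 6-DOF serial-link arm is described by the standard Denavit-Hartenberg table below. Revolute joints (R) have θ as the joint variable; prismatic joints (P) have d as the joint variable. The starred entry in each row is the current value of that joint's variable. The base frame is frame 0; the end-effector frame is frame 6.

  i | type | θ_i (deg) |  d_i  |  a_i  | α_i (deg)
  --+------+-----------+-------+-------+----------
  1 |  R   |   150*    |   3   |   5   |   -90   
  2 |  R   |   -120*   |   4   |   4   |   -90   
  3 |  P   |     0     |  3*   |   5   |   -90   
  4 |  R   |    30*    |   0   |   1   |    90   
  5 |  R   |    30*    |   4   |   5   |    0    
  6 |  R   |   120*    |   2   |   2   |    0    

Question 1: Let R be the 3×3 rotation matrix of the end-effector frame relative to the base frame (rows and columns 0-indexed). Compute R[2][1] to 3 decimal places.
-0.250

End-effector y-axis (col 1 of R) = (-0.8080,-0.5335,-0.2500)
R[2][1] = -0.2500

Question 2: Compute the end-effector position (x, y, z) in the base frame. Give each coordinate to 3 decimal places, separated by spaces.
after link 1: o_1 = (-4.3301, 2.5000, 3.0000)
after link 2: o_2 = (-4.5981, -1.9641, 6.4641)
after link 3: o_3 = (-4.6830, -1.9151, 12.2942)
after link 4: o_4 = (-3.9330, -2.3481, 12.7942)
after link 5: o_5 = (-1.1675, -1.0580, 18.4234)
after link 6: o_6 = (-2.8325, 1.0580, 19.2894)

-2.833 1.058 19.289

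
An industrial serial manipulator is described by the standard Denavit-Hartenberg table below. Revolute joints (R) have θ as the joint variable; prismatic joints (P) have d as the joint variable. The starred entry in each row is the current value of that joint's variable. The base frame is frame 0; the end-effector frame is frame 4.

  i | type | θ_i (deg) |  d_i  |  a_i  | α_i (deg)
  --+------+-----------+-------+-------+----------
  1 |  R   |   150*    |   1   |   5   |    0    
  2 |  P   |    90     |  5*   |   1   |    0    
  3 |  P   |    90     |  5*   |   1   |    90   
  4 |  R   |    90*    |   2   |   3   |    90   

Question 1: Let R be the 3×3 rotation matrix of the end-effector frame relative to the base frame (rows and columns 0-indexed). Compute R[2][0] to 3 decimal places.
1.000

End-effector x-axis (col 0 of R) = (0.0000,0.0000,1.0000)
R[2][0] = 1.0000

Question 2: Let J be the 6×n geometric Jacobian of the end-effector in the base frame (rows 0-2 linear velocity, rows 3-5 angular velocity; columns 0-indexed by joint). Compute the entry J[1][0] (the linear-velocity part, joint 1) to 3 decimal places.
axis z_0 = ẑ; lever o_n−o_0 = (-4.9641,-0.5981,14.0000)
cross product → J_v[:, 0] = (0.5981,-4.9641,0.0000)
J_ω[:, 0] = z_0
entry J[1][0] = -4.9641

-4.964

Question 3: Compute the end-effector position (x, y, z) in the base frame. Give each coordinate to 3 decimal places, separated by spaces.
-4.964 -0.598 14.000

after link 1: o_1 = (-4.3301, 2.5000, 1.0000)
after link 2: o_2 = (-4.8301, 1.6340, 6.0000)
after link 3: o_3 = (-3.9641, 1.1340, 11.0000)
after link 4: o_4 = (-4.9641, -0.5981, 14.0000)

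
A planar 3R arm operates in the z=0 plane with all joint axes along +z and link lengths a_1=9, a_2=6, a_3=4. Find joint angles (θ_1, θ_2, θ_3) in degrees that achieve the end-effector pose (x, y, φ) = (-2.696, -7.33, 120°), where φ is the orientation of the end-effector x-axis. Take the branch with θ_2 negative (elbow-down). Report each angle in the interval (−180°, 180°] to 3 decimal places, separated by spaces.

wrist centre = target − a_3·(cos φ, sin φ) = (-0.6960, -10.7941)
cos θ_2 = (116.9970−9²−6²)/(2·9·6) = -0.0000; θ_2 = -90.0016° (elbow-down)
β = atan2(-10.7941,-0.6960) = -93.6893°; ψ = atan2(-6.0000,8.9998) = -33.6905°
θ_1 = β − ψ = -59.9988°
θ_3 = φ − θ_1 − θ_2 = -89.9997° (wrapped to (-180°,180°])

-59.999 -90.002 -90.000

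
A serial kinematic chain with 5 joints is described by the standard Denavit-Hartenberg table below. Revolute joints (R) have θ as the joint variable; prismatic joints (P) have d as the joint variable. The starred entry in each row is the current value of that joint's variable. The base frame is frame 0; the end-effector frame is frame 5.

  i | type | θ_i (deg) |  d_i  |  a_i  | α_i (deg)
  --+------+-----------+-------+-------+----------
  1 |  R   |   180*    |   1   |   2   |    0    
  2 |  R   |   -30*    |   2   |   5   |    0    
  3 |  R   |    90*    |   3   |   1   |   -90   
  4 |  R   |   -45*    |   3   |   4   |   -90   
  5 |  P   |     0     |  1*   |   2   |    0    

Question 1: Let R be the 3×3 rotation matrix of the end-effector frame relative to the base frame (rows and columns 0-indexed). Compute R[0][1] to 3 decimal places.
-0.866

End-effector y-axis (col 1 of R) = (-0.8660,0.5000,-0.0000)
R[0][1] = -0.8660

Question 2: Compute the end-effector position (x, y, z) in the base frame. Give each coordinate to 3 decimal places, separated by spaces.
after link 1: o_1 = (-2.0000, 0.0000, 1.0000)
after link 2: o_2 = (-6.3301, 2.5000, 3.0000)
after link 3: o_3 = (-6.8301, 1.6340, 6.0000)
after link 4: o_4 = (-5.6463, -2.3155, 8.8284)
after link 5: o_5 = (-6.7069, -4.1526, 9.5355)

-6.707 -4.153 9.536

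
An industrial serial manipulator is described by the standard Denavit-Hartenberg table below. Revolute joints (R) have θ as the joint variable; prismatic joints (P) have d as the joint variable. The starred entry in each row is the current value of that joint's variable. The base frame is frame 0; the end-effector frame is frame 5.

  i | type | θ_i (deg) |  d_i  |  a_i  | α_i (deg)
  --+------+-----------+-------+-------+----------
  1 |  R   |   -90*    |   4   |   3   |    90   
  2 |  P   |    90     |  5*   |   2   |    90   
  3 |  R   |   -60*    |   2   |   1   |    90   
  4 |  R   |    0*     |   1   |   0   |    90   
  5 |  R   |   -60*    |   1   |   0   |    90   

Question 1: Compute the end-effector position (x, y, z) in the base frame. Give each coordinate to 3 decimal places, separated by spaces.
after link 1: o_1 = (0.0000, -3.0000, 4.0000)
after link 2: o_2 = (-5.0000, -3.0000, 6.0000)
after link 3: o_3 = (-4.1340, -5.0000, 6.5000)
after link 4: o_4 = (-3.6340, -5.0000, 5.6340)
after link 5: o_5 = (-3.6340, -4.0000, 5.6340)

-3.634 -4.000 5.634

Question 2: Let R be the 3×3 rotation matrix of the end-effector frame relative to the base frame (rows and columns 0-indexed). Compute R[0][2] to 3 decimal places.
-1.000

End-effector z-axis (col 2 of R) = (-1.0000,0.0000,-0.0000)
R[0][2] = -1.0000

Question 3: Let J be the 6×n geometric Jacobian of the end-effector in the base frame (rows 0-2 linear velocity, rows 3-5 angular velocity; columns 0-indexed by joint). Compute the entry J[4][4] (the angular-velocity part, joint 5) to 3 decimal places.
axis z_4 = (0.0000,1.0000,-0.0000); lever o_n−o_4 = (0.0000,1.0000,0.0000)
cross product → J_v[:, 4] = (0.0000,-0.0000,0.0000)
J_ω[:, 4] = z_4
entry J[4][4] = 1.0000

1.000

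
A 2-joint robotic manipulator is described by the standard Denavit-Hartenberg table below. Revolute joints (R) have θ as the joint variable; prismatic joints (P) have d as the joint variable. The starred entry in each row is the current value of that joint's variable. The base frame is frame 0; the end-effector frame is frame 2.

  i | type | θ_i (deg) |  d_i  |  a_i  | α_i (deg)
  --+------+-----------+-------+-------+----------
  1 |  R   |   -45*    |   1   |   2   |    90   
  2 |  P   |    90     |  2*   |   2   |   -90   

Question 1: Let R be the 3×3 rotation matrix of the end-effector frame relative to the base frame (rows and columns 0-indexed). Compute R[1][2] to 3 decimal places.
End-effector z-axis (col 2 of R) = (-0.7071,0.7071,0.0000)
R[1][2] = 0.7071

0.707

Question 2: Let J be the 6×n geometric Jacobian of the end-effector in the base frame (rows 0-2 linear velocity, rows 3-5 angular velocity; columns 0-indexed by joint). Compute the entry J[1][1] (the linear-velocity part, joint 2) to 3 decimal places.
prismatic axis z_1 = (-0.7071,-0.7071,0.0000)
J_v[:, 1] = z_1; J_ω[:, 1] = (0,0,0)
entry J[1][1] = -0.7071

-0.707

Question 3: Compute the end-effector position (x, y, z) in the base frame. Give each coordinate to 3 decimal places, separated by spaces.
0.000 -2.828 3.000

after link 1: o_1 = (1.4142, -1.4142, 1.0000)
after link 2: o_2 = (0.0000, -2.8284, 3.0000)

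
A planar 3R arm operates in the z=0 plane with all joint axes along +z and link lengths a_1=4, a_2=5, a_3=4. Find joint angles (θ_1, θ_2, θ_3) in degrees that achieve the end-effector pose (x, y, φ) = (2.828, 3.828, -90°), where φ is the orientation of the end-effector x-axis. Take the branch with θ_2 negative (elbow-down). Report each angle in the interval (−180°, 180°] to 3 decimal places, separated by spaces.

95.282 -45.018 -140.264

wrist centre = target − a_3·(cos φ, sin φ) = (2.8280, 7.8280)
cos θ_2 = (69.2752−4²−5²)/(2·4·5) = 0.7069; θ_2 = -45.0184° (elbow-down)
β = atan2(7.8280,2.8280) = 70.1369°; ψ = atan2(-3.5367,7.5344) = -25.1455°
θ_1 = β − ψ = 95.2824°
θ_3 = φ − θ_1 − θ_2 = -140.2640° (wrapped to (-180°,180°])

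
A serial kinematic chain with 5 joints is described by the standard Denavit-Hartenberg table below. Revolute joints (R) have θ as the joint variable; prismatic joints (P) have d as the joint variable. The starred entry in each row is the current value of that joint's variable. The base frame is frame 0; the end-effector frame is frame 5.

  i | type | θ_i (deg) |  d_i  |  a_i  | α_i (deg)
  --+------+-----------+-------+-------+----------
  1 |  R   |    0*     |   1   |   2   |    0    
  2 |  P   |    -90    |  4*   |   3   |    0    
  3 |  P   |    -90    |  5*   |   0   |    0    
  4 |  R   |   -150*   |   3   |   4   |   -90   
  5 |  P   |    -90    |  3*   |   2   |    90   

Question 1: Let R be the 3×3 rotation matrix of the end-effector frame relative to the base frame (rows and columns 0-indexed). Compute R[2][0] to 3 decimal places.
1.000

End-effector x-axis (col 0 of R) = (0.0000,-0.0000,1.0000)
R[2][0] = 1.0000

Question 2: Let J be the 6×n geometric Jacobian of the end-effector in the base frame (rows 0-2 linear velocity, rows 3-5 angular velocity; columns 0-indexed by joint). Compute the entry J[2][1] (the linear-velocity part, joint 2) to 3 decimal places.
prismatic axis z_1 = (0.0000,0.0000,1.0000)
J_v[:, 1] = z_1; J_ω[:, 1] = (0,0,0)
entry J[2][1] = 1.0000

1.000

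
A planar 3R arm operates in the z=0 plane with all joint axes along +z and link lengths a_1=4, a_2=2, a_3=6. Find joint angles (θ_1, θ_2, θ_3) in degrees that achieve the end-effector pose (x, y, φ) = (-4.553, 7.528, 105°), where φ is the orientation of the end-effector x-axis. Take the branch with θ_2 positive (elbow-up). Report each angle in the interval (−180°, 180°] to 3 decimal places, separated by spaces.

wrist centre = target − a_3·(cos φ, sin φ) = (-3.0001, 1.7324)
cos θ_2 = (12.0019−4²−2²)/(2·4·2) = -0.4999; θ_2 = 119.9922° (elbow-up)
β = atan2(1.7324,-3.0001) = 149.9951°; ψ = atan2(1.7322,3.0002) = 30.0000°
θ_1 = β − ψ = 119.9951°
θ_3 = φ − θ_1 − θ_2 = -134.9873° (wrapped to (-180°,180°])

119.995 119.992 -134.987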